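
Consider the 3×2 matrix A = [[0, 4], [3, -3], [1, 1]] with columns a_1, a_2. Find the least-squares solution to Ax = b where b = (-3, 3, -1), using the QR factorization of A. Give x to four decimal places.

x = (0.1633, -0.7959)

q_1 = a_1/‖a_1‖ = (0, 3, 1)/3.1623 = (0.0000, 0.9487, 0.3162).
r_{12} = q_1·a_2 = -2.5298.
u_2 = a_2 + 2.5298·q_1 = (4.0000, -0.6000, 1.8000).
‖u_2‖ = 4.4272, so q_2 = (0.9035, -0.1355, 0.4066).
Qᵀb = (2.5298, -3.5237).
Back-substitute: x_2 = -3.5237/4.4272 = -0.7959.
x_1 = (2.5298 + 2.5298·(-0.7959))/3.1623 = 0.1633.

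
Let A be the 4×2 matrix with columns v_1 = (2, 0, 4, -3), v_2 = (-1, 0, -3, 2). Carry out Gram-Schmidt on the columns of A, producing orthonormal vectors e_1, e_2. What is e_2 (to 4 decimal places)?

e_2 = (0.8339, 0.0000, -0.5307, -0.1516)

v_1 = (2, 0, 4, -3); ‖v_1‖ = 5.3852, so e_1 = (0.3714, 0.0000, 0.7428, -0.5571).
e_1·v_2 = 0.3714·(-1) + 0.0000·0 + 0.7428·(-3) + (-0.5571)·2 = -3.7139.
u_2 = v_2 + 3.7139·e_1 = (0.3793, 0.0000, -0.2414, -0.0690).
‖u_2‖ = 0.4549, so e_2 = (0.8339, 0.0000, -0.5307, -0.1516).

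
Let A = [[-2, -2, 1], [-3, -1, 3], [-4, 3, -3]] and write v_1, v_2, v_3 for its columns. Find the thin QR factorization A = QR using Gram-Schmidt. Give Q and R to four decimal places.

Q = [[-0.3714, -0.6469, -0.6660], [-0.5571, -0.4186, 0.7172], [-0.7428, 0.6374, -0.2049]], R = [[5.3852, -0.9285, 0.1857], [0.0000, 3.6246, -3.8149], [0.0000, 0.0000, 2.1005]]

e_1 = v_1/‖v_1‖ = (-2, -3, -4)/5.3852 = (-0.3714, -0.5571, -0.7428).
r_{12} = e_1·v_2 = -0.9285.
u_2 = v_2 + 0.9285·e_1 = (-2.3448, -1.5172, 2.3103).
‖u_2‖ = 3.6246, so e_2 = (-0.6469, -0.4186, 0.6374).
r_{13} = e_1·v_3 = 0.1857; r_{23} = e_2·v_3 = -3.8149.
u_3 = v_3 − 0.1857·e_1 + 3.8149·e_2 = (-1.3990, 1.5066, -0.4304).
‖u_3‖ = 2.1005, so e_3 = (-0.6660, 0.7172, -0.2049).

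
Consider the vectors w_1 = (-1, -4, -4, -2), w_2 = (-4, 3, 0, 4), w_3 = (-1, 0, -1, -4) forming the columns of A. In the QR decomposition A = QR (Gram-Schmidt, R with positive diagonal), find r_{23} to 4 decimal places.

r_{23} = -1.0926

w_1 = (-1, -4, -4, -2); ‖w_1‖ = 6.0828, so q_1 = (-0.1644, -0.6576, -0.6576, -0.3288).
q_1·w_2 = (-0.1644)·(-4) + (-0.6576)·3 + (-0.6576)·0 + (-0.3288)·4 = -2.6304.
u_2 = w_2 + 2.6304·q_1 = (-4.4324, 1.2703, -1.7297, 3.1351).
‖u_2‖ = 5.8379, so q_2 = (-0.7593, 0.2176, -0.2963, 0.5370).
r_{23} = q_2·w_3 = -1.0926.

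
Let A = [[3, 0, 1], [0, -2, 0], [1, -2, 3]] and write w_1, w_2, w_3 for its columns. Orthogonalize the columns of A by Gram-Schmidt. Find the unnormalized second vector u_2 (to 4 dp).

u_2 = (0.6000, -2.0000, -1.8000)

e_1 = w_1/‖w_1‖ = (3, 0, 1)/3.1623 = (0.9487, 0.0000, 0.3162).
r_{12} = e_1·w_2 = -0.6325.
u_2 = w_2 + 0.6325·e_1 = (0.6000, -2.0000, -1.8000).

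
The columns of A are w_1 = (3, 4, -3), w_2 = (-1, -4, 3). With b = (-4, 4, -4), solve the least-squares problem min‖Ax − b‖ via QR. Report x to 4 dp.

w_1 = (3, 4, -3); ‖w_1‖ = 5.8310, so e_1 = (0.5145, 0.6860, -0.5145).
e_1·w_2 = 0.5145·(-1) + 0.6860·(-4) + (-0.5145)·3 = -4.8020.
u_2 = w_2 + 4.8020·e_1 = (1.4706, -0.7059, 0.5294).
‖u_2‖ = 1.7150, so e_2 = (0.8575, -0.4116, 0.3087).
Qᵀb = (2.7440, -6.3111).
Back-substitute: x_2 = -6.3111/1.7150 = -3.6800.
x_1 = (2.7440 + 4.8020·(-3.6800))/5.8310 = -2.5600.

x = (-2.5600, -3.6800)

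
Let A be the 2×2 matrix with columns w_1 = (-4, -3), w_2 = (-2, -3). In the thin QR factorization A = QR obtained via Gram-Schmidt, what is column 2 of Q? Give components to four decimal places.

e_1 = w_1/‖w_1‖ = (-4, -3)/5.0000 = (-0.8000, -0.6000).
r_{12} = e_1·w_2 = 3.4000.
u_2 = w_2 − 3.4000·e_1 = (0.7200, -0.9600).
‖u_2‖ = 1.2000, so e_2 = (0.6000, -0.8000).

e_2 = (0.6000, -0.8000)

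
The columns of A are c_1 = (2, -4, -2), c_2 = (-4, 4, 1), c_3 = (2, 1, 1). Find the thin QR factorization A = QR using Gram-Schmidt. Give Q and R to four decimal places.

e_1 = c_1/‖c_1‖ = (2, -4, -2)/4.8990 = (0.4082, -0.8165, -0.4082).
r_{12} = e_1·c_2 = -5.3072.
u_2 = c_2 + 5.3072·e_1 = (-1.8333, -0.3333, -1.1667).
‖u_2‖ = 2.1985, so e_2 = (-0.8339, -0.1516, -0.5307).
r_{13} = e_1·c_3 = -0.4082; r_{23} = e_2·c_3 = -2.3501.
u_3 = c_3 + 0.4082·e_1 + 2.3501·e_2 = (0.2069, 0.3103, -0.4138).
‖u_3‖ = 0.5571, so e_3 = (0.3714, 0.5571, -0.7428).

Q = [[0.4082, -0.8339, 0.3714], [-0.8165, -0.1516, 0.5571], [-0.4082, -0.5307, -0.7428]], R = [[4.8990, -5.3072, -0.4082], [0.0000, 2.1985, -2.3501], [0.0000, 0.0000, 0.5571]]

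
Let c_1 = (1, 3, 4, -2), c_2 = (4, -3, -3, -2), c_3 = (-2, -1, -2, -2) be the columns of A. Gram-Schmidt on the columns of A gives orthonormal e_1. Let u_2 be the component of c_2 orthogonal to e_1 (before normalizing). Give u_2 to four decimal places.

u_2 = (4.4333, -1.7000, -1.2667, -2.8667)

c_1 = (1, 3, 4, -2); ‖c_1‖ = 5.4772, so e_1 = (0.1826, 0.5477, 0.7303, -0.3651).
e_1·c_2 = 0.1826·4 + 0.5477·(-3) + 0.7303·(-3) + (-0.3651)·(-2) = -2.3735.
u_2 = c_2 + 2.3735·e_1 = (4.4333, -1.7000, -1.2667, -2.8667).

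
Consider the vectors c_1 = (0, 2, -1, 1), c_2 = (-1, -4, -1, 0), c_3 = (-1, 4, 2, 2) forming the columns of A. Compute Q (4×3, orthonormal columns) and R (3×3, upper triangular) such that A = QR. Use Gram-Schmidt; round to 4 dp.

c_1 = (0, 2, -1, 1); ‖c_1‖ = 2.4495, so e_1 = (0.0000, 0.8165, -0.4082, 0.4082).
e_1·c_2 = 0.0000·(-1) + 0.8165·(-4) + (-0.4082)·(-1) + 0.4082·0 = -2.8577.
u_2 = c_2 + 2.8577·e_1 = (-1.0000, -1.6667, -2.1667, 1.1667).
‖u_2‖ = 3.1358, so e_2 = (-0.3189, -0.5315, -0.6909, 0.3720).
e_1·c_3 = 0.0000·(-1) + 0.8165·4 + (-0.4082)·2 + 0.4082·2 = 3.2660; e_2·c_3 = (-0.3189)·(-1) + (-0.5315)·4 + (-0.6909)·2 + 0.3720·2 = -2.4449.
u_3 = c_3 − 3.2660·e_1 + 2.4449·e_2 = (-1.7797, 0.0339, 1.6441, 1.5763).
‖u_3‖ = 2.8907, so e_3 = (-0.6157, 0.0117, 0.5688, 0.5453).

Q = [[0.0000, -0.3189, -0.6157], [0.8165, -0.5315, 0.0117], [-0.4082, -0.6909, 0.5688], [0.4082, 0.3720, 0.5453]], R = [[2.4495, -2.8577, 3.2660], [0.0000, 3.1358, -2.4449], [0.0000, 0.0000, 2.8907]]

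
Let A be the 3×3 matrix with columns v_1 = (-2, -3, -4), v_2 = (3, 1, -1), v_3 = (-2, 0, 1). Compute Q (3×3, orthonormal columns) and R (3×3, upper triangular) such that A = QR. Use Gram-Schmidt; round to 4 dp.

Q = [[-0.3714, 0.8339, -0.4082], [-0.5571, 0.1516, 0.8165], [-0.7428, -0.5307, -0.4082]], R = [[5.3852, -0.9285, 0.0000], [0.0000, 3.1840, -2.1985], [0.0000, 0.0000, 0.4082]]

e_1 = v_1/‖v_1‖ = (-2, -3, -4)/5.3852 = (-0.3714, -0.5571, -0.7428).
r_{12} = e_1·v_2 = -0.9285.
u_2 = v_2 + 0.9285·e_1 = (2.6552, 0.4828, -1.6897).
‖u_2‖ = 3.1840, so e_2 = (0.8339, 0.1516, -0.5307).
r_{13} = e_1·v_3 = 0.0000; r_{23} = e_2·v_3 = -2.1985.
u_3 = v_3 + 0.0000·e_1 + 2.1985·e_2 = (-0.1667, 0.3333, -0.1667).
‖u_3‖ = 0.4082, so e_3 = (-0.4082, 0.8165, -0.4082).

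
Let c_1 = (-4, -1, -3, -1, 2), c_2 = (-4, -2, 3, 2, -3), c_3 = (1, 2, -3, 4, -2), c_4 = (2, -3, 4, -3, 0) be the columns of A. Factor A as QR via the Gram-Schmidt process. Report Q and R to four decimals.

Q = [[-0.7184, -0.5975, 0.0162, 0.3438], [-0.1796, -0.3037, 0.2969, -0.8461], [-0.5388, 0.4780, -0.5700, -0.3273], [-0.1796, 0.3137, 0.6921, -0.0289], [0.3592, -0.4730, -0.3281, -0.2409]], R = [[5.5678, 0.1796, -0.8980, -2.5145], [0.0000, 6.4783, -0.4382, 0.6872], [0.0000, 0.0000, 5.7447, -5.2147], [0.0000, 0.0000, 0.0000, 2.0030]]

q_1 = c_1/‖c_1‖ = (-4, -1, -3, -1, 2)/5.5678 = (-0.7184, -0.1796, -0.5388, -0.1796, 0.3592).
r_{12} = q_1·c_2 = 0.1796.
u_2 = c_2 − 0.1796·q_1 = (-3.8710, -1.9677, 3.0968, 2.0323, -3.0645).
‖u_2‖ = 6.4783, so q_2 = (-0.5975, -0.3037, 0.4780, 0.3137, -0.4730).
r_{13} = q_1·c_3 = -0.8980; r_{23} = q_2·c_3 = -0.4382.
u_3 = c_3 + 0.8980·q_1 + 0.4382·q_2 = (0.0930, 1.7056, -3.2744, 3.9762, -1.8847).
‖u_3‖ = 5.7447, so q_3 = (0.0162, 0.2969, -0.5700, 0.6921, -0.3281).
r_{14} = q_1·c_4 = -2.5145; r_{24} = q_2·c_4 = 0.6872; r_{34} = q_3·c_4 = -5.2147.
u_4 = c_4 + 2.5145·q_1 − 0.6872·q_2 + 5.2147·q_3 = (0.6886, -1.6946, -0.6556, -0.0578, -0.4825).
‖u_4‖ = 2.0030, so q_4 = (0.3438, -0.8461, -0.3273, -0.0289, -0.2409).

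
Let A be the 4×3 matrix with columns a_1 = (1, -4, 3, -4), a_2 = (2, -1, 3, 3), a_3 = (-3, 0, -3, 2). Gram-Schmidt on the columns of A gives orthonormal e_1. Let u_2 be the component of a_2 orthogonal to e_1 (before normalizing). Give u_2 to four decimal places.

a_1 = (1, -4, 3, -4); ‖a_1‖ = 6.4807, so e_1 = (0.1543, -0.6172, 0.4629, -0.6172).
e_1·a_2 = 0.1543·2 + (-0.6172)·(-1) + 0.4629·3 + (-0.6172)·3 = 0.4629.
u_2 = a_2 − 0.4629·e_1 = (1.9286, -0.7143, 2.7857, 3.2857).

u_2 = (1.9286, -0.7143, 2.7857, 3.2857)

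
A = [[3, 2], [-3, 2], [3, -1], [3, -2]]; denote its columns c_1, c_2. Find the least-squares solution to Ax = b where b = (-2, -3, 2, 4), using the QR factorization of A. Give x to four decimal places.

c_1 = (3, -3, 3, 3); ‖c_1‖ = 6.0000, so e_1 = (0.5000, -0.5000, 0.5000, 0.5000).
e_1·c_2 = 0.5000·2 + (-0.5000)·2 + 0.5000·(-1) + 0.5000·(-2) = -1.5000.
u_2 = c_2 + 1.5000·e_1 = (2.7500, 1.2500, -0.2500, -1.2500).
‖u_2‖ = 3.2787, so e_2 = (0.8387, 0.3812, -0.0762, -0.3812).
Qᵀb = (3.5000, -4.4987).
Back-substitute: x_2 = -4.4987/3.2787 = -1.3721.
x_1 = (3.5000 + 1.5000·(-1.3721))/6.0000 = 0.2403.

x = (0.2403, -1.3721)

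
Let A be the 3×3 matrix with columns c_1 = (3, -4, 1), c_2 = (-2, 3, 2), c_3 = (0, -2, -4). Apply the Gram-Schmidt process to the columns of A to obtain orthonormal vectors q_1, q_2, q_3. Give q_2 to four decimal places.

q_2 = (-0.0575, 0.2013, 0.9778)

c_1 = (3, -4, 1); ‖c_1‖ = 5.0990, so q_1 = (0.5883, -0.7845, 0.1961).
q_1·c_2 = 0.5883·(-2) + (-0.7845)·3 + 0.1961·2 = -3.1379.
u_2 = c_2 + 3.1379·q_1 = (-0.1538, 0.5385, 2.6154).
‖u_2‖ = 2.6747, so q_2 = (-0.0575, 0.2013, 0.9778).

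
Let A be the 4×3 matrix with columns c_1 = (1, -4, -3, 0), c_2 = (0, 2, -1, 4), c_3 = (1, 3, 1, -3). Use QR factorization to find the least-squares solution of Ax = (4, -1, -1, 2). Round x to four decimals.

x = (0.8625, 0.7244, 0.5573)

c_1 = (1, -4, -3, 0); ‖c_1‖ = 5.0990, so q_1 = (0.1961, -0.7845, -0.5883, 0.0000).
q_1·c_2 = 0.1961·0 + (-0.7845)·2 + (-0.5883)·(-1) + 0.0000·4 = -0.9806.
u_2 = c_2 + 0.9806·q_1 = (0.1923, 1.2308, -1.5769, 4.0000).
‖u_2‖ = 4.4764, so q_2 = (0.0430, 0.2749, -0.3523, 0.8936).
q_1·c_3 = 0.1961·1 + (-0.7845)·3 + (-0.5883)·1 + 0.0000·(-3) = -2.7456; q_2·c_3 = 0.0430·1 + 0.2749·3 + (-0.3523)·1 + 0.8936·(-3) = -2.1652.
u_3 = c_3 + 2.7456·q_1 + 2.1652·q_2 = (1.6315, 1.4415, -1.3781, -1.0653).
‖u_3‖ = 2.7881, so q_3 = (0.5852, 0.5170, -0.4943, -0.3821).
Qᵀb = (2.1573, 2.0363, 1.5538).
Back-substitute: x_3 = 1.5538/2.7881 = 0.5573.
x_2 = (2.0363 + 2.1652·0.5573)/4.4764 = 0.7244.
x_1 = (2.1573 + 0.9806·0.7244 + 2.7456·0.5573)/5.0990 = 0.8625.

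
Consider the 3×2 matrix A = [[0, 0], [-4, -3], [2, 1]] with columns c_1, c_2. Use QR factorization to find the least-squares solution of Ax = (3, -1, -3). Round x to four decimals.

c_1 = (0, -4, 2); ‖c_1‖ = 4.4721, so e_1 = (0.0000, -0.8944, 0.4472).
e_1·c_2 = 0.0000·0 + (-0.8944)·(-3) + 0.4472·1 = 3.1305.
u_2 = c_2 − 3.1305·e_1 = (0.0000, -0.2000, -0.4000).
‖u_2‖ = 0.4472, so e_2 = (0.0000, -0.4472, -0.8944).
Qᵀb = (-0.4472, 3.1305).
Back-substitute: x_2 = 3.1305/0.4472 = 7.0000.
x_1 = (-0.4472 − 3.1305·7.0000)/4.4721 = -5.0000.

x = (-5.0000, 7.0000)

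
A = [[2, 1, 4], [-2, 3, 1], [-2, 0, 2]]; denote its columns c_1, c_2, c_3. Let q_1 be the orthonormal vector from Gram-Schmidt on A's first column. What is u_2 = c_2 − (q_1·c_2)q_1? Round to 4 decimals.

u_2 = (1.6667, 2.3333, -0.6667)

q_1 = c_1/‖c_1‖ = (2, -2, -2)/3.4641 = (0.5774, -0.5774, -0.5774).
r_{12} = q_1·c_2 = -1.1547.
u_2 = c_2 + 1.1547·q_1 = (1.6667, 2.3333, -0.6667).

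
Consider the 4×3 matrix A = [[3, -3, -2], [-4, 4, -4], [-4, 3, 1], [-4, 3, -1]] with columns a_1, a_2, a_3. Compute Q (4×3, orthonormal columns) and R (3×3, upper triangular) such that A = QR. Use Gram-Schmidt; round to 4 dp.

a_1 = (3, -4, -4, -4); ‖a_1‖ = 7.5498, so e_1 = (0.3974, -0.5298, -0.5298, -0.5298).
e_1·a_2 = 0.3974·(-3) + (-0.5298)·4 + (-0.5298)·3 + (-0.5298)·3 = -6.4902.
u_2 = a_2 + 6.4902·e_1 = (-0.4211, 0.5614, -0.4386, -0.4386).
‖u_2‖ = 0.9366, so e_2 = (-0.4496, 0.5994, -0.4683, -0.4683).
e_1·a_3 = 0.3974·(-2) + (-0.5298)·(-4) + (-0.5298)·1 + (-0.5298)·(-1) = 1.3245; e_2·a_3 = (-0.4496)·(-2) + 0.5994·(-4) + (-0.4683)·1 + (-0.4683)·(-1) = -1.4985.
u_3 = a_3 − 1.3245·e_1 + 1.4985·e_2 = (-3.2000, -2.4000, 1.0000, -1.0000).
‖u_3‖ = 4.2426, so e_3 = (-0.7542, -0.5657, 0.2357, -0.2357).

Q = [[0.3974, -0.4496, -0.7542], [-0.5298, 0.5994, -0.5657], [-0.5298, -0.4683, 0.2357], [-0.5298, -0.4683, -0.2357]], R = [[7.5498, -6.4902, 1.3245], [0.0000, 0.9366, -1.4985], [0.0000, 0.0000, 4.2426]]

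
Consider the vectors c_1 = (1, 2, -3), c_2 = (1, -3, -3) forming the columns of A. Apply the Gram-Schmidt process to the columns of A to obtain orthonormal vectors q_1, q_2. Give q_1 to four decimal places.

q_1 = c_1/‖c_1‖ = (1, 2, -3)/3.7417 = (0.2673, 0.5345, -0.8018).

q_1 = (0.2673, 0.5345, -0.8018)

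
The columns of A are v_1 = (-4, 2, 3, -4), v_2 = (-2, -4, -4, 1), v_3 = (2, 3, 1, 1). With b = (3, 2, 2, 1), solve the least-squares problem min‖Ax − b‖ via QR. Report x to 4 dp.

x = (-0.4303, -0.8134, -0.1164)

e_1 = v_1/‖v_1‖ = (-4, 2, 3, -4)/6.7082 = (-0.5963, 0.2981, 0.4472, -0.5963).
r_{12} = e_1·v_2 = -2.3851.
u_2 = v_2 + 2.3851·e_1 = (-3.4222, -3.2889, -2.9333, -0.4222).
‖u_2‖ = 5.5956, so e_2 = (-0.6116, -0.5878, -0.5242, -0.0755).
r_{13} = e_1·v_3 = -0.4472; r_{23} = e_2·v_3 = -3.5861.
u_3 = v_3 + 0.4472·e_1 + 3.5861·e_2 = (-0.4599, 1.0256, -0.6799, 0.4627).
‖u_3‖ = 1.3927, so e_3 = (-0.3302, 0.7364, -0.4882, 0.3323).
Qᵀb = (-0.8944, -4.1342, -0.1621).
Back-substitute: x_3 = -0.1621/1.3927 = -0.1164.
x_2 = (-4.1342 + 3.5861·(-0.1164))/5.5956 = -0.8134.
x_1 = (-0.8944 + 2.3851·(-0.8134) + 0.4472·(-0.1164))/6.7082 = -0.4303.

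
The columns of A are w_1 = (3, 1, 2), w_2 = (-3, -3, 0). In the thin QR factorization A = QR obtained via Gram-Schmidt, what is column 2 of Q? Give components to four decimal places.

w_1 = (3, 1, 2); ‖w_1‖ = 3.7417, so e_1 = (0.8018, 0.2673, 0.5345).
e_1·w_2 = 0.8018·(-3) + 0.2673·(-3) + 0.5345·0 = -3.2071.
u_2 = w_2 + 3.2071·e_1 = (-0.4286, -2.1429, 1.7143).
‖u_2‖ = 2.7775, so e_2 = (-0.1543, -0.7715, 0.6172).

e_2 = (-0.1543, -0.7715, 0.6172)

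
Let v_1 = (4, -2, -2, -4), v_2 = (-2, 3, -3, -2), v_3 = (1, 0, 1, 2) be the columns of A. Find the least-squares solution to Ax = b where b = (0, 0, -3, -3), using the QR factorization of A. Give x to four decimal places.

x = (0.3663, 0.3837, -0.5581)

e_1 = v_1/‖v_1‖ = (4, -2, -2, -4)/6.3246 = (0.6325, -0.3162, -0.3162, -0.6325).
r_{12} = e_1·v_2 = 0.0000.
u_2 = v_2 + 0.0000·e_1 = (-2.0000, 3.0000, -3.0000, -2.0000).
‖u_2‖ = 5.0990, so e_2 = (-0.3922, 0.5883, -0.5883, -0.3922).
r_{13} = e_1·v_3 = -0.9487; r_{23} = e_2·v_3 = -1.7650.
u_3 = v_3 + 0.9487·e_1 + 1.7650·e_2 = (0.9077, 0.7385, -0.3385, 0.7077).
‖u_3‖ = 1.4088, so e_3 = (0.6443, 0.5242, -0.2403, 0.5023).
Qᵀb = (2.8460, 2.9417, -0.7863).
Back-substitute: x_3 = -0.7863/1.4088 = -0.5581.
x_2 = (2.9417 + 1.7650·(-0.5581))/5.0990 = 0.3837.
x_1 = (2.8460 + 0.0000·0.3837 + 0.9487·(-0.5581))/6.3246 = 0.3663.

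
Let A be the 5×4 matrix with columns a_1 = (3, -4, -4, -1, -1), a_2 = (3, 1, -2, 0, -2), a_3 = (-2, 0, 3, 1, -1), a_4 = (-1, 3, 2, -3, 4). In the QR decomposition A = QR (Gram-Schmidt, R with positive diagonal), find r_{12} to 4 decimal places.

a_1 = (3, -4, -4, -1, -1); ‖a_1‖ = 6.5574, so q_1 = (0.4575, -0.6100, -0.6100, -0.1525, -0.1525).
r_{12} = q_1·a_2 = 2.2875.

r_{12} = 2.2875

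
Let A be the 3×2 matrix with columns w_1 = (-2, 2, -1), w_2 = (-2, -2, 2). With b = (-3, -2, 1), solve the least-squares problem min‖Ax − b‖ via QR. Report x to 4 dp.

x = (0.3462, 1.0577)

w_1 = (-2, 2, -1); ‖w_1‖ = 3.0000, so q_1 = (-0.6667, 0.6667, -0.3333).
q_1·w_2 = (-0.6667)·(-2) + 0.6667·(-2) + (-0.3333)·2 = -0.6667.
u_2 = w_2 + 0.6667·q_1 = (-2.4444, -1.5556, 1.7778).
‖u_2‖ = 3.3993, so q_2 = (-0.7191, -0.4576, 0.5230).
Qᵀb = (0.3333, 3.5955).
Back-substitute: x_2 = 3.5955/3.3993 = 1.0577.
x_1 = (0.3333 + 0.6667·1.0577)/3.0000 = 0.3462.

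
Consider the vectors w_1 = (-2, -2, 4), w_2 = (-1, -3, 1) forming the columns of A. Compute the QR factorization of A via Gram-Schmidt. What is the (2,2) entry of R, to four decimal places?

r_{22} = 2.2361

w_1 = (-2, -2, 4); ‖w_1‖ = 4.8990, so q_1 = (-0.4082, -0.4082, 0.8165).
q_1·w_2 = (-0.4082)·(-1) + (-0.4082)·(-3) + 0.8165·1 = 2.4495.
u_2 = w_2 − 2.4495·q_1 = (0.0000, -2.0000, -1.0000).
r_{22} = ‖u_2‖ = 2.2361.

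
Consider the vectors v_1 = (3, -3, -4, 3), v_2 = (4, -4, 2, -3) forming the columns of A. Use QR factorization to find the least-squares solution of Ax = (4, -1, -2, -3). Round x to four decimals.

e_1 = v_1/‖v_1‖ = (3, -3, -4, 3)/6.5574 = (0.4575, -0.4575, -0.6100, 0.4575).
r_{12} = e_1·v_2 = 1.0675.
u_2 = v_2 − 1.0675·e_1 = (3.5116, -3.5116, 2.6512, -3.4884).
‖u_2‖ = 6.6227, so e_2 = (0.5302, -0.5302, 0.4003, -0.5267).
Qᵀb = (2.1350, 3.4308).
Back-substitute: x_2 = 3.4308/6.6227 = 0.5180.
x_1 = (2.1350 − 1.0675·0.5180)/6.5574 = 0.2413.

x = (0.2413, 0.5180)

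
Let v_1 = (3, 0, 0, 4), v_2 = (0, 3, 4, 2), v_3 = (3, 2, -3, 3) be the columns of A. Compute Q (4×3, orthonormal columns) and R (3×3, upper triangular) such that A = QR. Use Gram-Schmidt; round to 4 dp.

v_1 = (3, 0, 0, 4); ‖v_1‖ = 5.0000, so q_1 = (0.6000, 0.0000, 0.0000, 0.8000).
q_1·v_2 = 0.6000·0 + 0.0000·3 + 0.0000·4 + 0.8000·2 = 1.6000.
u_2 = v_2 − 1.6000·q_1 = (-0.9600, 3.0000, 4.0000, 0.7200).
‖u_2‖ = 5.1420, so q_2 = (-0.1867, 0.5834, 0.7779, 0.1400).
q_1·v_3 = 0.6000·3 + 0.0000·2 + 0.0000·(-3) + 0.8000·3 = 4.2000; q_2·v_3 = (-0.1867)·3 + 0.5834·2 + 0.7779·(-3) + 0.1400·3 = -1.3069.
u_3 = v_3 − 4.2000·q_1 + 1.3069·q_2 = (0.2360, 2.7625, -1.9834, -0.1770).
‖u_3‖ = 3.4135, so q_3 = (0.0691, 0.8093, -0.5810, -0.0519).

Q = [[0.6000, -0.1867, 0.0691], [0.0000, 0.5834, 0.8093], [0.0000, 0.7779, -0.5810], [0.8000, 0.1400, -0.0519]], R = [[5.0000, 1.6000, 4.2000], [0.0000, 5.1420, -1.3069], [0.0000, 0.0000, 3.4135]]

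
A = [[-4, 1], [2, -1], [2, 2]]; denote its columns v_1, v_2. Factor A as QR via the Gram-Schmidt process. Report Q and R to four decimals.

Q = [[-0.8165, 0.2760], [0.4082, -0.3450], [0.4082, 0.8971]], R = [[4.8990, -0.4082], [0.0000, 2.4152]]

v_1 = (-4, 2, 2); ‖v_1‖ = 4.8990, so e_1 = (-0.8165, 0.4082, 0.4082).
e_1·v_2 = (-0.8165)·1 + 0.4082·(-1) + 0.4082·2 = -0.4082.
u_2 = v_2 + 0.4082·e_1 = (0.6667, -0.8333, 2.1667).
‖u_2‖ = 2.4152, so e_2 = (0.2760, -0.3450, 0.8971).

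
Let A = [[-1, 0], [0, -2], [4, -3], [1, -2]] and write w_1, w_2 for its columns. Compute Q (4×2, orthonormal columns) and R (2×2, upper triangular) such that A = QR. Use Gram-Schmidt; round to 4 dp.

q_1 = w_1/‖w_1‖ = (-1, 0, 4, 1)/4.2426 = (-0.2357, 0.0000, 0.9428, 0.2357).
r_{12} = q_1·w_2 = -3.2998.
u_2 = w_2 + 3.2998·q_1 = (-0.7778, -2.0000, 0.1111, -1.2222).
‖u_2‖ = 2.4721, so q_2 = (-0.3146, -0.8090, 0.0449, -0.4944).

Q = [[-0.2357, -0.3146], [0.0000, -0.8090], [0.9428, 0.0449], [0.2357, -0.4944]], R = [[4.2426, -3.2998], [0.0000, 2.4721]]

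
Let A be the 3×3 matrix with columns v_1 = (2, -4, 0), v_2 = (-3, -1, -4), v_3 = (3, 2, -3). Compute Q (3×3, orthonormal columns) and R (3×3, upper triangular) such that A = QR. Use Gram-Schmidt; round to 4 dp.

Q = [[0.4472, -0.5512, 0.7044], [-0.8944, -0.2756, 0.3522], [0.0000, -0.7875, -0.6163]], R = [[4.4721, -0.4472, -0.4472], [0.0000, 5.0794, 0.1575], [0.0000, 0.0000, 4.6664]]

v_1 = (2, -4, 0); ‖v_1‖ = 4.4721, so e_1 = (0.4472, -0.8944, 0.0000).
e_1·v_2 = 0.4472·(-3) + (-0.8944)·(-1) + 0.0000·(-4) = -0.4472.
u_2 = v_2 + 0.4472·e_1 = (-2.8000, -1.4000, -4.0000).
‖u_2‖ = 5.0794, so e_2 = (-0.5512, -0.2756, -0.7875).
e_1·v_3 = 0.4472·3 + (-0.8944)·2 + 0.0000·(-3) = -0.4472; e_2·v_3 = (-0.5512)·3 + (-0.2756)·2 + (-0.7875)·(-3) = 0.1575.
u_3 = v_3 + 0.4472·e_1 − 0.1575·e_2 = (3.2868, 1.6434, -2.8760).
‖u_3‖ = 4.6664, so e_3 = (0.7044, 0.3522, -0.6163).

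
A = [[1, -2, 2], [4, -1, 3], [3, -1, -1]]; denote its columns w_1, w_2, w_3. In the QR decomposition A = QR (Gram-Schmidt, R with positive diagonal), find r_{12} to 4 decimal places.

e_1 = w_1/‖w_1‖ = (1, 4, 3)/5.0990 = (0.1961, 0.7845, 0.5883).
r_{12} = e_1·w_2 = -1.7650.

r_{12} = -1.7650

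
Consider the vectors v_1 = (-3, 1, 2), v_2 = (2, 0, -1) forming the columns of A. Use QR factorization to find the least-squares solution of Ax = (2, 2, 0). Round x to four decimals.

x = (2.0000, 4.0000)

e_1 = v_1/‖v_1‖ = (-3, 1, 2)/3.7417 = (-0.8018, 0.2673, 0.5345).
r_{12} = e_1·v_2 = -2.1381.
u_2 = v_2 + 2.1381·e_1 = (0.2857, 0.5714, 0.1429).
‖u_2‖ = 0.6547, so e_2 = (0.4364, 0.8729, 0.2182).
Qᵀb = (-1.0690, 2.6186).
Back-substitute: x_2 = 2.6186/0.6547 = 4.0000.
x_1 = (-1.0690 + 2.1381·4.0000)/3.7417 = 2.0000.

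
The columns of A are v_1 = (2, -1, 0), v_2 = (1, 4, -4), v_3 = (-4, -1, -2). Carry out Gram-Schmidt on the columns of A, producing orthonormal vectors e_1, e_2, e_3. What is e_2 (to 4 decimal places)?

e_2 = (0.3172, 0.6344, -0.7049)

v_1 = (2, -1, 0); ‖v_1‖ = 2.2361, so e_1 = (0.8944, -0.4472, 0.0000).
e_1·v_2 = 0.8944·1 + (-0.4472)·4 + 0.0000·(-4) = -0.8944.
u_2 = v_2 + 0.8944·e_1 = (1.8000, 3.6000, -4.0000).
‖u_2‖ = 5.6745, so e_2 = (0.3172, 0.6344, -0.7049).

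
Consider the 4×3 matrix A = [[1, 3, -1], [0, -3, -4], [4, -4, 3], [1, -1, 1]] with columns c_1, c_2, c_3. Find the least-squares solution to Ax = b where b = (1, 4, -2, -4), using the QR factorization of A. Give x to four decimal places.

x = (0.0775, -0.0016, -1.0347)

c_1 = (1, 0, 4, 1); ‖c_1‖ = 4.2426, so q_1 = (0.2357, 0.0000, 0.9428, 0.2357).
q_1·c_2 = 0.2357·3 + 0.0000·(-3) + 0.9428·(-4) + 0.2357·(-1) = -3.2998.
u_2 = c_2 + 3.2998·q_1 = (3.7778, -3.0000, -0.8889, -0.2222).
‖u_2‖ = 4.9103, so q_2 = (0.7694, -0.6110, -0.1810, -0.0453).
q_1·c_3 = 0.2357·(-1) + 0.0000·(-4) + 0.9428·3 + 0.2357·1 = 2.8284; q_2·c_3 = 0.7694·(-1) + (-0.6110)·(-4) + (-0.1810)·3 + (-0.0453)·1 = 1.0862.
u_3 = c_3 − 2.8284·q_1 − 1.0862·q_2 = (-2.5023, -3.3364, 0.5300, 0.3825).
‖u_3‖ = 4.2214, so q_3 = (-0.5928, -0.7904, 0.1255, 0.0906).
Qᵀb = (-2.5927, -1.1314, -4.3677).
Back-substitute: x_3 = -4.3677/4.2214 = -1.0347.
x_2 = (-1.1314 − 1.0862·(-1.0347))/4.9103 = -0.0016.
x_1 = (-2.5927 + 3.2998·(-0.0016) − 2.8284·(-1.0347))/4.2426 = 0.0775.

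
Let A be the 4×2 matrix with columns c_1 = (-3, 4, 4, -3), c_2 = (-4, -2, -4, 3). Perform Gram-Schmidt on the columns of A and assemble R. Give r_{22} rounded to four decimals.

c_1 = (-3, 4, 4, -3); ‖c_1‖ = 7.0711, so q_1 = (-0.4243, 0.5657, 0.5657, -0.4243).
q_1·c_2 = (-0.4243)·(-4) + 0.5657·(-2) + 0.5657·(-4) + (-0.4243)·3 = -2.9698.
u_2 = c_2 + 2.9698·q_1 = (-5.2600, -0.3200, -2.3200, 1.7400).
r_{22} = ‖u_2‖ = 6.0150.

r_{22} = 6.0150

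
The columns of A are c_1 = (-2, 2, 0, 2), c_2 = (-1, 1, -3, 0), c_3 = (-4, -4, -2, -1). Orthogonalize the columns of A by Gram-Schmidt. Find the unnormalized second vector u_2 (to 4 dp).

u_2 = (-0.3333, 0.3333, -3.0000, -0.6667)

q_1 = c_1/‖c_1‖ = (-2, 2, 0, 2)/3.4641 = (-0.5774, 0.5774, 0.0000, 0.5774).
r_{12} = q_1·c_2 = 1.1547.
u_2 = c_2 − 1.1547·q_1 = (-0.3333, 0.3333, -3.0000, -0.6667).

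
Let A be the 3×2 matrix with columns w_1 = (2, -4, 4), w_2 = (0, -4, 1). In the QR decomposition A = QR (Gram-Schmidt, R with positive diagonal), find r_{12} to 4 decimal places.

w_1 = (2, -4, 4); ‖w_1‖ = 6.0000, so q_1 = (0.3333, -0.6667, 0.6667).
r_{12} = q_1·w_2 = 3.3333.

r_{12} = 3.3333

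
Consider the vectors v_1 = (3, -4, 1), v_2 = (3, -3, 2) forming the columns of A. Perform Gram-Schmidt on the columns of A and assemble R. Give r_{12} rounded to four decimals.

r_{12} = 4.5107

v_1 = (3, -4, 1); ‖v_1‖ = 5.0990, so q_1 = (0.5883, -0.7845, 0.1961).
r_{12} = q_1·v_2 = 4.5107.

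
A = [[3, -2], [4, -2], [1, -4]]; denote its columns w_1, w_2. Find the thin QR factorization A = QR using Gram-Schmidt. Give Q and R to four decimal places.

Q = [[0.5883, 0.0226], [0.7845, 0.2265], [0.1961, -0.9738]], R = [[5.0990, -3.5301], [0.0000, 3.3968]]

w_1 = (3, 4, 1); ‖w_1‖ = 5.0990, so q_1 = (0.5883, 0.7845, 0.1961).
q_1·w_2 = 0.5883·(-2) + 0.7845·(-2) + 0.1961·(-4) = -3.5301.
u_2 = w_2 + 3.5301·q_1 = (0.0769, 0.7692, -3.3077).
‖u_2‖ = 3.3968, so q_2 = (0.0226, 0.2265, -0.9738).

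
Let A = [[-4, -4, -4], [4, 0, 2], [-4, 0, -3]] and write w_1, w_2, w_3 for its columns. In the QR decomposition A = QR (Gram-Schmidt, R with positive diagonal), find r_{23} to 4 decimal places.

w_1 = (-4, 4, -4); ‖w_1‖ = 6.9282, so q_1 = (-0.5774, 0.5774, -0.5774).
q_1·w_2 = (-0.5774)·(-4) + 0.5774·0 + (-0.5774)·0 = 2.3094.
u_2 = w_2 − 2.3094·q_1 = (-2.6667, -1.3333, 1.3333).
‖u_2‖ = 3.2660, so q_2 = (-0.8165, -0.4082, 0.4082).
r_{23} = q_2·w_3 = 1.2247.

r_{23} = 1.2247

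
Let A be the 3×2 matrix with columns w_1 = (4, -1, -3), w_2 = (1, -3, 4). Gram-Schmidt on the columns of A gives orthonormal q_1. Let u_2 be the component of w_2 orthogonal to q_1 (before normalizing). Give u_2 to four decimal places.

w_1 = (4, -1, -3); ‖w_1‖ = 5.0990, so q_1 = (0.7845, -0.1961, -0.5883).
q_1·w_2 = 0.7845·1 + (-0.1961)·(-3) + (-0.5883)·4 = -0.9806.
u_2 = w_2 + 0.9806·q_1 = (1.7692, -3.1923, 3.4231).

u_2 = (1.7692, -3.1923, 3.4231)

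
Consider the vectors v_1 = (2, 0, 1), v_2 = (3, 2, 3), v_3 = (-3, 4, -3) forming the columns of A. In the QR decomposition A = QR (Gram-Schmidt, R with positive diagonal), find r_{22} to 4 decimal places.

v_1 = (2, 0, 1); ‖v_1‖ = 2.2361, so q_1 = (0.8944, 0.0000, 0.4472).
q_1·v_2 = 0.8944·3 + 0.0000·2 + 0.4472·3 = 4.0249.
u_2 = v_2 − 4.0249·q_1 = (-0.6000, 2.0000, 1.2000).
r_{22} = ‖u_2‖ = 2.4083.

r_{22} = 2.4083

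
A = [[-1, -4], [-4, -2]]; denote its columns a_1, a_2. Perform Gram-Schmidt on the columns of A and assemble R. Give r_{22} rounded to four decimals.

a_1 = (-1, -4); ‖a_1‖ = 4.1231, so q_1 = (-0.2425, -0.9701).
q_1·a_2 = (-0.2425)·(-4) + (-0.9701)·(-2) = 2.9104.
u_2 = a_2 − 2.9104·q_1 = (-3.2941, 0.8235).
r_{22} = ‖u_2‖ = 3.3955.

r_{22} = 3.3955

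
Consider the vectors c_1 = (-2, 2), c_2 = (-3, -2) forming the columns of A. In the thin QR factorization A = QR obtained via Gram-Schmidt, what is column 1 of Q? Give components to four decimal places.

q_1 = (-0.7071, 0.7071)

c_1 = (-2, 2); ‖c_1‖ = 2.8284, so q_1 = (-0.7071, 0.7071).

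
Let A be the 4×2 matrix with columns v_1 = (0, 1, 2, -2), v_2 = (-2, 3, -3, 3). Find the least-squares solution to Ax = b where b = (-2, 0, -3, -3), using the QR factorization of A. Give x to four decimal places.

v_1 = (0, 1, 2, -2); ‖v_1‖ = 3.0000, so e_1 = (0.0000, 0.3333, 0.6667, -0.6667).
e_1·v_2 = 0.0000·(-2) + 0.3333·3 + 0.6667·(-3) + (-0.6667)·3 = -3.0000.
u_2 = v_2 + 3.0000·e_1 = (-2.0000, 4.0000, -1.0000, 1.0000).
‖u_2‖ = 4.6904, so e_2 = (-0.4264, 0.8528, -0.2132, 0.2132).
Qᵀb = (0.0000, 0.8528).
Back-substitute: x_2 = 0.8528/4.6904 = 0.1818.
x_1 = (0.0000 + 3.0000·0.1818)/3.0000 = 0.1818.

x = (0.1818, 0.1818)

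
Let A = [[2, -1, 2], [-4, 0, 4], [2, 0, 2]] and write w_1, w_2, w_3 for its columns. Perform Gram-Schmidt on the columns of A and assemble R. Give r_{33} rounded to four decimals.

q_1 = w_1/‖w_1‖ = (2, -4, 2)/4.8990 = (0.4082, -0.8165, 0.4082).
r_{12} = q_1·w_2 = -0.4082.
u_2 = w_2 + 0.4082·q_1 = (-0.8333, -0.3333, 0.1667).
‖u_2‖ = 0.9129, so q_2 = (-0.9129, -0.3651, 0.1826).
r_{13} = q_1·w_3 = -1.6330; r_{23} = q_2·w_3 = -2.9212.
u_3 = w_3 + 1.6330·q_1 + 2.9212·q_2 = (0.0000, 1.6000, 3.2000).
r_{33} = ‖u_3‖ = 3.5777.

r_{33} = 3.5777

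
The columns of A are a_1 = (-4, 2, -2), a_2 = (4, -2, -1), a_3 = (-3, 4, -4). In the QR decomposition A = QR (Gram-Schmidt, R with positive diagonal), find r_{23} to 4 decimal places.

q_1 = a_1/‖a_1‖ = (-4, 2, -2)/4.8990 = (-0.8165, 0.4082, -0.4082).
r_{12} = q_1·a_2 = -3.6742.
u_2 = a_2 + 3.6742·q_1 = (1.0000, -0.5000, -2.5000).
‖u_2‖ = 2.7386, so q_2 = (0.3651, -0.1826, -0.9129).
r_{23} = q_2·a_3 = 1.8257.

r_{23} = 1.8257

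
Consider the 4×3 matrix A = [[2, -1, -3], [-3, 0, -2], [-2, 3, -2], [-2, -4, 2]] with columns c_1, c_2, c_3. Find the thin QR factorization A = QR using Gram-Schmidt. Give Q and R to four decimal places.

Q = [[0.4364, -0.1961, -0.8467], [-0.6547, 0.0000, -0.4947], [-0.4364, 0.5883, -0.1807], [-0.4364, -0.7845, 0.0761]], R = [[4.5826, 0.0000, 0.0000], [0.0000, 5.0990, -2.1573], [0.0000, 0.0000, 4.0430]]

c_1 = (2, -3, -2, -2); ‖c_1‖ = 4.5826, so e_1 = (0.4364, -0.6547, -0.4364, -0.4364).
e_1·c_2 = 0.4364·(-1) + (-0.6547)·0 + (-0.4364)·3 + (-0.4364)·(-4) = 0.0000.
u_2 = c_2 + 0.0000·e_1 = (-1.0000, 0.0000, 3.0000, -4.0000).
‖u_2‖ = 5.0990, so e_2 = (-0.1961, 0.0000, 0.5883, -0.7845).
e_1·c_3 = 0.4364·(-3) + (-0.6547)·(-2) + (-0.4364)·(-2) + (-0.4364)·2 = 0.0000; e_2·c_3 = (-0.1961)·(-3) + 0.0000·(-2) + 0.5883·(-2) + (-0.7845)·2 = -2.1573.
u_3 = c_3 + 0.0000·e_1 + 2.1573·e_2 = (-3.4231, -2.0000, -0.7308, 0.3077).
‖u_3‖ = 4.0430, so e_3 = (-0.8467, -0.4947, -0.1807, 0.0761).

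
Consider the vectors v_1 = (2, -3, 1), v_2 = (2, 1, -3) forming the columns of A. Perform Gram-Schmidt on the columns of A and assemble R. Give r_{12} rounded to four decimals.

v_1 = (2, -3, 1); ‖v_1‖ = 3.7417, so e_1 = (0.5345, -0.8018, 0.2673).
r_{12} = e_1·v_2 = -0.5345.

r_{12} = -0.5345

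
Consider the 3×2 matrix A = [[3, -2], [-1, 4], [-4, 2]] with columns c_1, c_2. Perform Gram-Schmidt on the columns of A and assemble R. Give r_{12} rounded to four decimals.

r_{12} = -3.5301

e_1 = c_1/‖c_1‖ = (3, -1, -4)/5.0990 = (0.5883, -0.1961, -0.7845).
r_{12} = e_1·c_2 = -3.5301.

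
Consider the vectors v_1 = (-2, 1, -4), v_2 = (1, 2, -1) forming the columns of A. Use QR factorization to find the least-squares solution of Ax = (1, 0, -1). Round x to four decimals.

x = (0.0364, 0.3091)

v_1 = (-2, 1, -4); ‖v_1‖ = 4.5826, so e_1 = (-0.4364, 0.2182, -0.8729).
e_1·v_2 = (-0.4364)·1 + 0.2182·2 + (-0.8729)·(-1) = 0.8729.
u_2 = v_2 − 0.8729·e_1 = (1.3810, 1.8095, -0.2381).
‖u_2‖ = 2.2887, so e_2 = (0.6034, 0.7906, -0.1040).
Qᵀb = (0.4364, 0.7074).
Back-substitute: x_2 = 0.7074/2.2887 = 0.3091.
x_1 = (0.4364 − 0.8729·0.3091)/4.5826 = 0.0364.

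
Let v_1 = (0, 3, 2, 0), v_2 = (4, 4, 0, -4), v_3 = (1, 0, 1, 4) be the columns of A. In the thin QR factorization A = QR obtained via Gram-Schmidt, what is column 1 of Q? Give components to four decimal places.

q_1 = (0.0000, 0.8321, 0.5547, 0.0000)

q_1 = v_1/‖v_1‖ = (0, 3, 2, 0)/3.6056 = (0.0000, 0.8321, 0.5547, 0.0000).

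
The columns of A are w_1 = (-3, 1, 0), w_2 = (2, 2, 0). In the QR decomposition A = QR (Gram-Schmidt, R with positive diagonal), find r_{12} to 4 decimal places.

w_1 = (-3, 1, 0); ‖w_1‖ = 3.1623, so q_1 = (-0.9487, 0.3162, 0.0000).
r_{12} = q_1·w_2 = -1.2649.

r_{12} = -1.2649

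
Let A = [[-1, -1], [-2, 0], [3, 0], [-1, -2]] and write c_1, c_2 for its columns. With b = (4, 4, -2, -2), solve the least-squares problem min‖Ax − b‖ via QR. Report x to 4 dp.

q_1 = c_1/‖c_1‖ = (-1, -2, 3, -1)/3.8730 = (-0.2582, -0.5164, 0.7746, -0.2582).
r_{12} = q_1·c_2 = 0.7746.
u_2 = c_2 − 0.7746·q_1 = (-0.8000, 0.4000, -0.6000, -1.8000).
‖u_2‖ = 2.0976, so q_2 = (-0.3814, 0.1907, -0.2860, -0.8581).
Qᵀb = (-4.1312, 1.5255).
Back-substitute: x_2 = 1.5255/2.0976 = 0.7273.
x_1 = (-4.1312 − 0.7746·0.7273)/3.8730 = -1.2121.

x = (-1.2121, 0.7273)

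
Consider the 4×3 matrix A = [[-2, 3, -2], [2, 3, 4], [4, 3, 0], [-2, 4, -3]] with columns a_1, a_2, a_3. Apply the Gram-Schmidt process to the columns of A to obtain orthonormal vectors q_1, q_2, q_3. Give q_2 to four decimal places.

q_2 = (0.5044, 0.4167, 0.3728, 0.6580)

q_1 = a_1/‖a_1‖ = (-2, 2, 4, -2)/5.2915 = (-0.3780, 0.3780, 0.7559, -0.3780).
r_{12} = q_1·a_2 = 0.7559.
u_2 = a_2 − 0.7559·q_1 = (3.2857, 2.7143, 2.4286, 4.2857).
‖u_2‖ = 6.5137, so q_2 = (0.5044, 0.4167, 0.3728, 0.6580).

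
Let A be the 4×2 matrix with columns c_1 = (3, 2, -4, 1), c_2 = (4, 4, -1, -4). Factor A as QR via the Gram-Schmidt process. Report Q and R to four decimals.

Q = [[0.5477, 0.3349], [0.3651, 0.4465], [-0.7303, 0.2791], [0.1826, -0.7814]], R = [[5.4772, 3.6515], [0.0000, 5.9722]]

q_1 = c_1/‖c_1‖ = (3, 2, -4, 1)/5.4772 = (0.5477, 0.3651, -0.7303, 0.1826).
r_{12} = q_1·c_2 = 3.6515.
u_2 = c_2 − 3.6515·q_1 = (2.0000, 2.6667, 1.6667, -4.6667).
‖u_2‖ = 5.9722, so q_2 = (0.3349, 0.4465, 0.2791, -0.7814).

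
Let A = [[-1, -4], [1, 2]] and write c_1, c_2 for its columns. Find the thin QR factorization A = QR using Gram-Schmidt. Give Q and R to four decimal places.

c_1 = (-1, 1); ‖c_1‖ = 1.4142, so q_1 = (-0.7071, 0.7071).
q_1·c_2 = (-0.7071)·(-4) + 0.7071·2 = 4.2426.
u_2 = c_2 − 4.2426·q_1 = (-1.0000, -1.0000).
‖u_2‖ = 1.4142, so q_2 = (-0.7071, -0.7071).

Q = [[-0.7071, -0.7071], [0.7071, -0.7071]], R = [[1.4142, 4.2426], [0.0000, 1.4142]]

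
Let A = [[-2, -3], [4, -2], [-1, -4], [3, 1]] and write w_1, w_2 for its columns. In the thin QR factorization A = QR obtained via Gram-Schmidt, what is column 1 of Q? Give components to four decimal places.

e_1 = (-0.3651, 0.7303, -0.1826, 0.5477)

e_1 = w_1/‖w_1‖ = (-2, 4, -1, 3)/5.4772 = (-0.3651, 0.7303, -0.1826, 0.5477).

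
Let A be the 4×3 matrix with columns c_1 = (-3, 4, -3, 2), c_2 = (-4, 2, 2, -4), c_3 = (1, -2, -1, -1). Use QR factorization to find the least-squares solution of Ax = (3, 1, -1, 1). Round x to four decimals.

x = (0.0132, -0.4334, -0.2098)

q_1 = c_1/‖c_1‖ = (-3, 4, -3, 2)/6.1644 = (-0.4867, 0.6489, -0.4867, 0.3244).
r_{12} = q_1·c_2 = 0.9733.
u_2 = c_2 − 0.9733·q_1 = (-3.5263, 1.3684, 2.4737, -4.3158).
‖u_2‖ = 6.2492, so q_2 = (-0.5643, 0.2190, 0.3958, -0.6906).
r_{13} = q_1·c_3 = -1.6222; r_{23} = q_2·c_3 = -0.7075.
u_3 = c_3 + 1.6222·q_1 + 0.7075·q_2 = (-0.1887, -0.7925, -1.5094, -0.9623).
‖u_3‖ = 1.9667, so q_3 = (-0.0959, -0.4029, -0.7675, -0.4893).
Qᵀb = (0.0000, -2.5603, -0.4125).
Back-substitute: x_3 = -0.4125/1.9667 = -0.2098.
x_2 = (-2.5603 + 0.7075·(-0.2098))/6.2492 = -0.4334.
x_1 = (0.0000 − 0.9733·(-0.4334) + 1.6222·(-0.2098))/6.1644 = 0.0132.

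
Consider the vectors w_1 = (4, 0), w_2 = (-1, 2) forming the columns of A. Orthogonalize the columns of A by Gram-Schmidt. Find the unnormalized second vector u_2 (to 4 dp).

w_1 = (4, 0); ‖w_1‖ = 4.0000, so q_1 = (1.0000, 0.0000).
q_1·w_2 = 1.0000·(-1) + 0.0000·2 = -1.0000.
u_2 = w_2 + 1.0000·q_1 = (0.0000, 2.0000).

u_2 = (0.0000, 2.0000)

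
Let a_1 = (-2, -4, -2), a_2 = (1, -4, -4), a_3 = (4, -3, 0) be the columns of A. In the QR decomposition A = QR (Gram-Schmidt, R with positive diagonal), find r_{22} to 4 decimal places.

r_{22} = 3.5824

q_1 = a_1/‖a_1‖ = (-2, -4, -2)/4.8990 = (-0.4082, -0.8165, -0.4082).
r_{12} = q_1·a_2 = 4.4907.
u_2 = a_2 − 4.4907·q_1 = (2.8333, -0.3333, -2.1667).
r_{22} = ‖u_2‖ = 3.5824.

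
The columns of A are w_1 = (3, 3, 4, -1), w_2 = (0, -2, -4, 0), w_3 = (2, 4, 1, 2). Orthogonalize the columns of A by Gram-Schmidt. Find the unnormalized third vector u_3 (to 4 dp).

w_1 = (3, 3, 4, -1); ‖w_1‖ = 5.9161, so e_1 = (0.5071, 0.5071, 0.6761, -0.1690).
e_1·w_2 = 0.5071·0 + 0.5071·(-2) + 0.6761·(-4) + (-0.1690)·0 = -3.7187.
u_2 = w_2 + 3.7187·e_1 = (1.8857, -0.1143, -1.4857, -0.6286).
‖u_2‖ = 2.4842, so e_2 = (0.7591, -0.0460, -0.5981, -0.2530).
e_1·w_3 = 0.5071·2 + 0.5071·4 + 0.6761·1 + (-0.1690)·2 = 3.3806; e_2·w_3 = 0.7591·2 + (-0.0460)·4 + (-0.5981)·1 + (-0.2530)·2 = 0.2300.
u_3 = w_3 − 3.3806·e_1 − 0.2300·e_2 = (0.1111, 2.2963, -1.1481, 2.6296).

u_3 = (0.1111, 2.2963, -1.1481, 2.6296)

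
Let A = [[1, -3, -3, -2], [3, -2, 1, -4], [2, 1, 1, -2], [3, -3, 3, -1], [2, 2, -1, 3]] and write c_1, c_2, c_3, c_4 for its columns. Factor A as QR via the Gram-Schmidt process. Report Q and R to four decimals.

Q = [[0.1925, -0.5490, -0.7588, -0.0128], [0.5774, -0.1432, 0.0073, -0.4719], [0.3849, 0.4058, 0.0581, -0.5284], [0.5774, -0.3581, 0.4902, 0.4899], [0.3849, 0.6206, -0.4248, 0.5079]], R = [[5.1962, -2.3094, 1.7321, -2.8868], [0.0000, 4.6547, 0.2148, 3.0793], [0.0000, 0.0000, 4.2372, -0.3921], [0.0000, 0.0000, 0.0000, 4.0039]]

q_1 = c_1/‖c_1‖ = (1, 3, 2, 3, 2)/5.1962 = (0.1925, 0.5774, 0.3849, 0.5774, 0.3849).
r_{12} = q_1·c_2 = -2.3094.
u_2 = c_2 + 2.3094·q_1 = (-2.5556, -0.6667, 1.8889, -1.6667, 2.8889).
‖u_2‖ = 4.6547, so q_2 = (-0.5490, -0.1432, 0.4058, -0.3581, 0.6206).
r_{13} = q_1·c_3 = 1.7321; r_{23} = q_2·c_3 = 0.2148.
u_3 = c_3 − 1.7321·q_1 − 0.2148·q_2 = (-3.2154, 0.0308, 0.2462, 2.0769, -1.8000).
‖u_3‖ = 4.2372, so q_3 = (-0.7588, 0.0073, 0.0581, 0.4902, -0.4248).
r_{14} = q_1·c_4 = -2.8868; r_{24} = q_2·c_4 = 3.0793; r_{34} = q_3·c_4 = -0.3921.
u_4 = c_4 + 2.8868·q_1 − 3.0793·q_2 + 0.3921·q_3 = (-0.0514, -1.8895, -2.1157, 1.9614, 2.0334).
‖u_4‖ = 4.0039, so q_4 = (-0.0128, -0.4719, -0.5284, 0.4899, 0.5079).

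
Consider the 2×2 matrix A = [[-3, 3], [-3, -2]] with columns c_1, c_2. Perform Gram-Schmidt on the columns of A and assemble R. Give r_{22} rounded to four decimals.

r_{22} = 3.5355

c_1 = (-3, -3); ‖c_1‖ = 4.2426, so q_1 = (-0.7071, -0.7071).
q_1·c_2 = (-0.7071)·3 + (-0.7071)·(-2) = -0.7071.
u_2 = c_2 + 0.7071·q_1 = (2.5000, -2.5000).
r_{22} = ‖u_2‖ = 3.5355.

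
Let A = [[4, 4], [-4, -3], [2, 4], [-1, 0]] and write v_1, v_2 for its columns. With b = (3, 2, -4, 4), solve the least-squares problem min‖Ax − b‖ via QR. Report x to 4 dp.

x = (0.1448, -0.3710)

v_1 = (4, -4, 2, -1); ‖v_1‖ = 6.0828, so e_1 = (0.6576, -0.6576, 0.3288, -0.1644).
e_1·v_2 = 0.6576·4 + (-0.6576)·(-3) + 0.3288·4 + (-0.1644)·0 = 5.9184.
u_2 = v_2 − 5.9184·e_1 = (0.1081, 0.8919, 2.0541, 0.9730).
‖u_2‖ = 2.4440, so e_2 = (0.0442, 0.3649, 0.8405, 0.3981).
Qᵀb = (-1.3152, -0.9068).
Back-substitute: x_2 = -0.9068/2.4440 = -0.3710.
x_1 = (-1.3152 − 5.9184·(-0.3710))/6.0828 = 0.1448.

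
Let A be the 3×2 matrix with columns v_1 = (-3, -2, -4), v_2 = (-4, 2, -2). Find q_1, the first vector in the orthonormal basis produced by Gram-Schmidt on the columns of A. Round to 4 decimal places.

q_1 = v_1/‖v_1‖ = (-3, -2, -4)/5.3852 = (-0.5571, -0.3714, -0.7428).

q_1 = (-0.5571, -0.3714, -0.7428)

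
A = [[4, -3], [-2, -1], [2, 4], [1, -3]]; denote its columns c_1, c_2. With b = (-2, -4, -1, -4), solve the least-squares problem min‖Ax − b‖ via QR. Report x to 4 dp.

x = (-0.1412, 0.4941)

c_1 = (4, -2, 2, 1); ‖c_1‖ = 5.0000, so q_1 = (0.8000, -0.4000, 0.4000, 0.2000).
q_1·c_2 = 0.8000·(-3) + (-0.4000)·(-1) + 0.4000·4 + 0.2000·(-3) = -1.0000.
u_2 = c_2 + 1.0000·q_1 = (-2.2000, -1.4000, 4.4000, -2.8000).
‖u_2‖ = 5.8310, so q_2 = (-0.3773, -0.2401, 0.7546, -0.4802).
Qᵀb = (-1.2000, 2.8812).
Back-substitute: x_2 = 2.8812/5.8310 = 0.4941.
x_1 = (-1.2000 + 1.0000·0.4941)/5.0000 = -0.1412.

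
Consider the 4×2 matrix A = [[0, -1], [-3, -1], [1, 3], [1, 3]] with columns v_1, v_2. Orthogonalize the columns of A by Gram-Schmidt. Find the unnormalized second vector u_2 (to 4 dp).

u_2 = (-1.0000, 1.4545, 2.1818, 2.1818)

v_1 = (0, -3, 1, 1); ‖v_1‖ = 3.3166, so q_1 = (0.0000, -0.9045, 0.3015, 0.3015).
q_1·v_2 = 0.0000·(-1) + (-0.9045)·(-1) + 0.3015·3 + 0.3015·3 = 2.7136.
u_2 = v_2 − 2.7136·q_1 = (-1.0000, 1.4545, 2.1818, 2.1818).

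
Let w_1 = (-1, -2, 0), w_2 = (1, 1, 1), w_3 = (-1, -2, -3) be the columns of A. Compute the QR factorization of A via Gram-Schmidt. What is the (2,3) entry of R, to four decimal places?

r_{23} = -2.7386

w_1 = (-1, -2, 0); ‖w_1‖ = 2.2361, so q_1 = (-0.4472, -0.8944, 0.0000).
q_1·w_2 = (-0.4472)·1 + (-0.8944)·1 + 0.0000·1 = -1.3416.
u_2 = w_2 + 1.3416·q_1 = (0.4000, -0.2000, 1.0000).
‖u_2‖ = 1.0954, so q_2 = (0.3651, -0.1826, 0.9129).
r_{23} = q_2·w_3 = -2.7386.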